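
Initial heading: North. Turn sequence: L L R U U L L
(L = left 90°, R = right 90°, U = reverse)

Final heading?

Answer: Final heading: East

Derivation:
Start: North
  L (left (90° counter-clockwise)) -> West
  L (left (90° counter-clockwise)) -> South
  R (right (90° clockwise)) -> West
  U (U-turn (180°)) -> East
  U (U-turn (180°)) -> West
  L (left (90° counter-clockwise)) -> South
  L (left (90° counter-clockwise)) -> East
Final: East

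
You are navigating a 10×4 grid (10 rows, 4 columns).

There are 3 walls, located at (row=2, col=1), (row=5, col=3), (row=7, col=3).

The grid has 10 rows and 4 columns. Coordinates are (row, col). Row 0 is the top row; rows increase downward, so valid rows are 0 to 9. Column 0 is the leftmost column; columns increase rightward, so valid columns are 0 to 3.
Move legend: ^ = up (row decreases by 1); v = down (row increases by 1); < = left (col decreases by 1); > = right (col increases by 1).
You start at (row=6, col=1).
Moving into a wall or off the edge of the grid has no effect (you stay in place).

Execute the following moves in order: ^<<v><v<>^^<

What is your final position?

Start: (row=6, col=1)
  ^ (up): (row=6, col=1) -> (row=5, col=1)
  < (left): (row=5, col=1) -> (row=5, col=0)
  < (left): blocked, stay at (row=5, col=0)
  v (down): (row=5, col=0) -> (row=6, col=0)
  > (right): (row=6, col=0) -> (row=6, col=1)
  < (left): (row=6, col=1) -> (row=6, col=0)
  v (down): (row=6, col=0) -> (row=7, col=0)
  < (left): blocked, stay at (row=7, col=0)
  > (right): (row=7, col=0) -> (row=7, col=1)
  ^ (up): (row=7, col=1) -> (row=6, col=1)
  ^ (up): (row=6, col=1) -> (row=5, col=1)
  < (left): (row=5, col=1) -> (row=5, col=0)
Final: (row=5, col=0)

Answer: Final position: (row=5, col=0)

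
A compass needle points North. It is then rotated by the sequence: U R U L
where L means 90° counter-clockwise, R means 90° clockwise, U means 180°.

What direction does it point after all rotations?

Start: North
  U (U-turn (180°)) -> South
  R (right (90° clockwise)) -> West
  U (U-turn (180°)) -> East
  L (left (90° counter-clockwise)) -> North
Final: North

Answer: Final heading: North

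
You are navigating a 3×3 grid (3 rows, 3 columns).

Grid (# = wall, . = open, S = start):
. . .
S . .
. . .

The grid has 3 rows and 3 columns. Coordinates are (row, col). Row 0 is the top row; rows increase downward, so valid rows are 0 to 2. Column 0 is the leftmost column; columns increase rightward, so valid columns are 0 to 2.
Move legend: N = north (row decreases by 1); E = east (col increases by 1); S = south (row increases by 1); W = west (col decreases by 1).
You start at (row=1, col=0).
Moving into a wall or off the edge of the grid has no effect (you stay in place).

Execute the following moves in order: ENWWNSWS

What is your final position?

Answer: Final position: (row=2, col=0)

Derivation:
Start: (row=1, col=0)
  E (east): (row=1, col=0) -> (row=1, col=1)
  N (north): (row=1, col=1) -> (row=0, col=1)
  W (west): (row=0, col=1) -> (row=0, col=0)
  W (west): blocked, stay at (row=0, col=0)
  N (north): blocked, stay at (row=0, col=0)
  S (south): (row=0, col=0) -> (row=1, col=0)
  W (west): blocked, stay at (row=1, col=0)
  S (south): (row=1, col=0) -> (row=2, col=0)
Final: (row=2, col=0)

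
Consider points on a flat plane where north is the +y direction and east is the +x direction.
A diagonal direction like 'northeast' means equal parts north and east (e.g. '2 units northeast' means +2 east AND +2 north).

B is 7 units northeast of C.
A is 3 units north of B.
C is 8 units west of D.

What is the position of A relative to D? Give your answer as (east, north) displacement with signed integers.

Place D at the origin (east=0, north=0).
  C is 8 units west of D: delta (east=-8, north=+0); C at (east=-8, north=0).
  B is 7 units northeast of C: delta (east=+7, north=+7); B at (east=-1, north=7).
  A is 3 units north of B: delta (east=+0, north=+3); A at (east=-1, north=10).
Therefore A relative to D: (east=-1, north=10).

Answer: A is at (east=-1, north=10) relative to D.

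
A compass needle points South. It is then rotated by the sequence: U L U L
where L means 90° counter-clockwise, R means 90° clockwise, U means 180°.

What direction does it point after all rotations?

Start: South
  U (U-turn (180°)) -> North
  L (left (90° counter-clockwise)) -> West
  U (U-turn (180°)) -> East
  L (left (90° counter-clockwise)) -> North
Final: North

Answer: Final heading: North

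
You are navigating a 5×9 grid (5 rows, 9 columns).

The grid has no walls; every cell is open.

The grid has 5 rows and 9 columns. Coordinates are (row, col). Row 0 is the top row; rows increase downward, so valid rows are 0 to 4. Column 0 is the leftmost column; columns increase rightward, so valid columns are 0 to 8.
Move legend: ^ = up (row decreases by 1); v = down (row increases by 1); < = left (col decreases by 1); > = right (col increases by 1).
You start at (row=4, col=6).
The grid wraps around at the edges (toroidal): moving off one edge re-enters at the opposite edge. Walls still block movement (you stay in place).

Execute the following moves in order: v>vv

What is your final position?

Answer: Final position: (row=2, col=7)

Derivation:
Start: (row=4, col=6)
  v (down): (row=4, col=6) -> (row=0, col=6)
  > (right): (row=0, col=6) -> (row=0, col=7)
  v (down): (row=0, col=7) -> (row=1, col=7)
  v (down): (row=1, col=7) -> (row=2, col=7)
Final: (row=2, col=7)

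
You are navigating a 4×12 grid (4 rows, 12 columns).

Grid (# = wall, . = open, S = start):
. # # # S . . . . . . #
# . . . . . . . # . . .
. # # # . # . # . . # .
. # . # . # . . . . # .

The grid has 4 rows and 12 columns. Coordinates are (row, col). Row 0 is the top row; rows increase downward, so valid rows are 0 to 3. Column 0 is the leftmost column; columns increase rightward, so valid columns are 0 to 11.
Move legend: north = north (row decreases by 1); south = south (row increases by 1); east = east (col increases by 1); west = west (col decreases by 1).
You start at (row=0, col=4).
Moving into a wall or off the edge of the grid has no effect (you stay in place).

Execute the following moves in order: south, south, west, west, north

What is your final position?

Start: (row=0, col=4)
  south (south): (row=0, col=4) -> (row=1, col=4)
  south (south): (row=1, col=4) -> (row=2, col=4)
  west (west): blocked, stay at (row=2, col=4)
  west (west): blocked, stay at (row=2, col=4)
  north (north): (row=2, col=4) -> (row=1, col=4)
Final: (row=1, col=4)

Answer: Final position: (row=1, col=4)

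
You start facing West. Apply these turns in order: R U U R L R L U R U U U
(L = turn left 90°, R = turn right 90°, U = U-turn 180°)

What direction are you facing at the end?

Start: West
  R (right (90° clockwise)) -> North
  U (U-turn (180°)) -> South
  U (U-turn (180°)) -> North
  R (right (90° clockwise)) -> East
  L (left (90° counter-clockwise)) -> North
  R (right (90° clockwise)) -> East
  L (left (90° counter-clockwise)) -> North
  U (U-turn (180°)) -> South
  R (right (90° clockwise)) -> West
  U (U-turn (180°)) -> East
  U (U-turn (180°)) -> West
  U (U-turn (180°)) -> East
Final: East

Answer: Final heading: East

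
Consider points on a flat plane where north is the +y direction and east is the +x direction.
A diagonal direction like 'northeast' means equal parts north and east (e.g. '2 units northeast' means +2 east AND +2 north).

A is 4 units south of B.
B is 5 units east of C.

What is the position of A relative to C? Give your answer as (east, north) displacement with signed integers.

Place C at the origin (east=0, north=0).
  B is 5 units east of C: delta (east=+5, north=+0); B at (east=5, north=0).
  A is 4 units south of B: delta (east=+0, north=-4); A at (east=5, north=-4).
Therefore A relative to C: (east=5, north=-4).

Answer: A is at (east=5, north=-4) relative to C.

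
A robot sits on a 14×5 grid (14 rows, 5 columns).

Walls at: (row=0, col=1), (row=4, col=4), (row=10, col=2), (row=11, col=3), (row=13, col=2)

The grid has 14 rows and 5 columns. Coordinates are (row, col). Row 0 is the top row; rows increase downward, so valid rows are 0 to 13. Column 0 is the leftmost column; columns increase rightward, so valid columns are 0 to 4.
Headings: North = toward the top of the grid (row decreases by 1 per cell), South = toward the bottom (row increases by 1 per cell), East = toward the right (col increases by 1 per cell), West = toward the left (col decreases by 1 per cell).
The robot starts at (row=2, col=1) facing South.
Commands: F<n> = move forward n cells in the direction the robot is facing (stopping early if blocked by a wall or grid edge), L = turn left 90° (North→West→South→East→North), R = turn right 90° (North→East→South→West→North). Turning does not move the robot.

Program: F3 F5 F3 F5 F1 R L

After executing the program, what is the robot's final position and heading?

Start: (row=2, col=1), facing South
  F3: move forward 3, now at (row=5, col=1)
  F5: move forward 5, now at (row=10, col=1)
  F3: move forward 3, now at (row=13, col=1)
  F5: move forward 0/5 (blocked), now at (row=13, col=1)
  F1: move forward 0/1 (blocked), now at (row=13, col=1)
  R: turn right, now facing West
  L: turn left, now facing South
Final: (row=13, col=1), facing South

Answer: Final position: (row=13, col=1), facing South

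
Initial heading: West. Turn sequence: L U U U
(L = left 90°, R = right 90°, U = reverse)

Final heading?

Start: West
  L (left (90° counter-clockwise)) -> South
  U (U-turn (180°)) -> North
  U (U-turn (180°)) -> South
  U (U-turn (180°)) -> North
Final: North

Answer: Final heading: North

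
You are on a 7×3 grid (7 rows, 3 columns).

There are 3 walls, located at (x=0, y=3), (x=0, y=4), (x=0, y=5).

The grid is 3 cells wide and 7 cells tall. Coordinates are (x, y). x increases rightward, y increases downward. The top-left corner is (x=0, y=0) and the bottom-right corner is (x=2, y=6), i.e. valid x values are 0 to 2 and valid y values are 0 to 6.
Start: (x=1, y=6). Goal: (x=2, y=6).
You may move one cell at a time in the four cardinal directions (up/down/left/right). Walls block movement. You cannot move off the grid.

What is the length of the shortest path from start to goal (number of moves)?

BFS from (x=1, y=6) until reaching (x=2, y=6):
  Distance 0: (x=1, y=6)
  Distance 1: (x=1, y=5), (x=0, y=6), (x=2, y=6)  <- goal reached here
One shortest path (1 moves): (x=1, y=6) -> (x=2, y=6)

Answer: Shortest path length: 1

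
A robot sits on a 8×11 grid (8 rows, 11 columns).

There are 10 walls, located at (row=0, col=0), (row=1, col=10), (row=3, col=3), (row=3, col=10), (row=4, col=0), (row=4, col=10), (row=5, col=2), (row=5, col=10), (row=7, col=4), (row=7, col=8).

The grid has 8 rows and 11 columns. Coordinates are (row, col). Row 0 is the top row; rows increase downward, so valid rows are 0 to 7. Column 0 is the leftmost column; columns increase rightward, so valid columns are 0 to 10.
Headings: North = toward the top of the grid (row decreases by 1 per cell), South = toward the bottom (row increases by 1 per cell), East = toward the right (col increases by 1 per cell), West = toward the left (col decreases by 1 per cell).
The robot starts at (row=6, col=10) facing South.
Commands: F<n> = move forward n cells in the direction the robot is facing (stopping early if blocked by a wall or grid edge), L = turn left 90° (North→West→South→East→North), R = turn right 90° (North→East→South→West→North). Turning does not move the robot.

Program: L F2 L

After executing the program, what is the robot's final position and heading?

Start: (row=6, col=10), facing South
  L: turn left, now facing East
  F2: move forward 0/2 (blocked), now at (row=6, col=10)
  L: turn left, now facing North
Final: (row=6, col=10), facing North

Answer: Final position: (row=6, col=10), facing North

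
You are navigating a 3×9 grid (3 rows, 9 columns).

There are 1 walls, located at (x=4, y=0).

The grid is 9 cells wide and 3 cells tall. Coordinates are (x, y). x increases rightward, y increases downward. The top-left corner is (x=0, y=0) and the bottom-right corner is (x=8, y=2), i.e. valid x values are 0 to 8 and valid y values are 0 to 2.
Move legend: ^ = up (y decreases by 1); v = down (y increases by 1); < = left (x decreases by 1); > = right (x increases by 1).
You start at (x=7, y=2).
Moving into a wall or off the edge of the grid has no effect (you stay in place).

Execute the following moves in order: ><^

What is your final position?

Answer: Final position: (x=7, y=1)

Derivation:
Start: (x=7, y=2)
  > (right): (x=7, y=2) -> (x=8, y=2)
  < (left): (x=8, y=2) -> (x=7, y=2)
  ^ (up): (x=7, y=2) -> (x=7, y=1)
Final: (x=7, y=1)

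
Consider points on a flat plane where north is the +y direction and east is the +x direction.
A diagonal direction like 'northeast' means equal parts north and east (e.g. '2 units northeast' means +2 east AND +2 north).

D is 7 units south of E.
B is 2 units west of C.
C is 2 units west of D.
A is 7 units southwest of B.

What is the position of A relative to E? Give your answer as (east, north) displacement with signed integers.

Place E at the origin (east=0, north=0).
  D is 7 units south of E: delta (east=+0, north=-7); D at (east=0, north=-7).
  C is 2 units west of D: delta (east=-2, north=+0); C at (east=-2, north=-7).
  B is 2 units west of C: delta (east=-2, north=+0); B at (east=-4, north=-7).
  A is 7 units southwest of B: delta (east=-7, north=-7); A at (east=-11, north=-14).
Therefore A relative to E: (east=-11, north=-14).

Answer: A is at (east=-11, north=-14) relative to E.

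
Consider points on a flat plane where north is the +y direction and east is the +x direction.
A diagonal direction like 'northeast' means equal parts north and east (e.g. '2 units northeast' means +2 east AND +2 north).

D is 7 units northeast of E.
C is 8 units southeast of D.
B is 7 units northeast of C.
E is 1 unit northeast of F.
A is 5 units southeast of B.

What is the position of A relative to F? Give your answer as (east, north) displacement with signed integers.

Answer: A is at (east=28, north=2) relative to F.

Derivation:
Place F at the origin (east=0, north=0).
  E is 1 unit northeast of F: delta (east=+1, north=+1); E at (east=1, north=1).
  D is 7 units northeast of E: delta (east=+7, north=+7); D at (east=8, north=8).
  C is 8 units southeast of D: delta (east=+8, north=-8); C at (east=16, north=0).
  B is 7 units northeast of C: delta (east=+7, north=+7); B at (east=23, north=7).
  A is 5 units southeast of B: delta (east=+5, north=-5); A at (east=28, north=2).
Therefore A relative to F: (east=28, north=2).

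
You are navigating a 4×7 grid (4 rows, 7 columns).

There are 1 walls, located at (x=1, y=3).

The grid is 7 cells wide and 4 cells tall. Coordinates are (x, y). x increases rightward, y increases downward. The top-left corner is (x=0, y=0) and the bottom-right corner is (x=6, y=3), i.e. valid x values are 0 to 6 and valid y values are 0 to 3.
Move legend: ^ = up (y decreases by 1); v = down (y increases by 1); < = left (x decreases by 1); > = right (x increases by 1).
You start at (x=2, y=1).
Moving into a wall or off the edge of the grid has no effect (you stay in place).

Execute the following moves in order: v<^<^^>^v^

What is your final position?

Answer: Final position: (x=1, y=0)

Derivation:
Start: (x=2, y=1)
  v (down): (x=2, y=1) -> (x=2, y=2)
  < (left): (x=2, y=2) -> (x=1, y=2)
  ^ (up): (x=1, y=2) -> (x=1, y=1)
  < (left): (x=1, y=1) -> (x=0, y=1)
  ^ (up): (x=0, y=1) -> (x=0, y=0)
  ^ (up): blocked, stay at (x=0, y=0)
  > (right): (x=0, y=0) -> (x=1, y=0)
  ^ (up): blocked, stay at (x=1, y=0)
  v (down): (x=1, y=0) -> (x=1, y=1)
  ^ (up): (x=1, y=1) -> (x=1, y=0)
Final: (x=1, y=0)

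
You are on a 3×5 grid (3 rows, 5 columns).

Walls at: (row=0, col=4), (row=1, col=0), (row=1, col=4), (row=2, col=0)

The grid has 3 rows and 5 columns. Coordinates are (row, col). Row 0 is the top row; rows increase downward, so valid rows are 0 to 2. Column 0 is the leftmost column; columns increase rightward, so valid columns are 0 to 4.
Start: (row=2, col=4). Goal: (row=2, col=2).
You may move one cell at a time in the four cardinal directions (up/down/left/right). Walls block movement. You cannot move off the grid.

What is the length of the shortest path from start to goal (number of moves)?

Answer: Shortest path length: 2

Derivation:
BFS from (row=2, col=4) until reaching (row=2, col=2):
  Distance 0: (row=2, col=4)
  Distance 1: (row=2, col=3)
  Distance 2: (row=1, col=3), (row=2, col=2)  <- goal reached here
One shortest path (2 moves): (row=2, col=4) -> (row=2, col=3) -> (row=2, col=2)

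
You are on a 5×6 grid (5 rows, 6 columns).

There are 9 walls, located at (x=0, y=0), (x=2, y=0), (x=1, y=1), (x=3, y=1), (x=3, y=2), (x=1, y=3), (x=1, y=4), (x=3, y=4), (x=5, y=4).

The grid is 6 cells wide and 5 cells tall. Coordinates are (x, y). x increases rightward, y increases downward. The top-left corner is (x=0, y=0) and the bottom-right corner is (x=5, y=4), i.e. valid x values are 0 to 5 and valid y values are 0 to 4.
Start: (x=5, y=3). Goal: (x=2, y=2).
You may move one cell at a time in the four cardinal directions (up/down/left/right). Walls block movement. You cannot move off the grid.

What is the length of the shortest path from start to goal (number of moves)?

BFS from (x=5, y=3) until reaching (x=2, y=2):
  Distance 0: (x=5, y=3)
  Distance 1: (x=5, y=2), (x=4, y=3)
  Distance 2: (x=5, y=1), (x=4, y=2), (x=3, y=3), (x=4, y=4)
  Distance 3: (x=5, y=0), (x=4, y=1), (x=2, y=3)
  Distance 4: (x=4, y=0), (x=2, y=2), (x=2, y=4)  <- goal reached here
One shortest path (4 moves): (x=5, y=3) -> (x=4, y=3) -> (x=3, y=3) -> (x=2, y=3) -> (x=2, y=2)

Answer: Shortest path length: 4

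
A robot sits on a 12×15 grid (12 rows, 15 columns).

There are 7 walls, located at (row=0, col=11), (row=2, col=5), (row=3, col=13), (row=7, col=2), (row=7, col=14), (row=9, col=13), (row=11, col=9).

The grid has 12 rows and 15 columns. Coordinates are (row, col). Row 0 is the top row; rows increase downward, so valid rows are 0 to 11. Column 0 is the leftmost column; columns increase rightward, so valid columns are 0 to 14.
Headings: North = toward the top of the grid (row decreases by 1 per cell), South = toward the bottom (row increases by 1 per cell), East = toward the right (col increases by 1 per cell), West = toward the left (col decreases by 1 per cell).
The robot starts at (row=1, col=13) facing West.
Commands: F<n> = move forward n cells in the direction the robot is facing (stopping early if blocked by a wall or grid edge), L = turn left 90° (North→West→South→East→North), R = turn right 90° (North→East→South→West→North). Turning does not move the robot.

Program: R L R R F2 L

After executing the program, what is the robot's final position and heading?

Answer: Final position: (row=1, col=14), facing North

Derivation:
Start: (row=1, col=13), facing West
  R: turn right, now facing North
  L: turn left, now facing West
  R: turn right, now facing North
  R: turn right, now facing East
  F2: move forward 1/2 (blocked), now at (row=1, col=14)
  L: turn left, now facing North
Final: (row=1, col=14), facing North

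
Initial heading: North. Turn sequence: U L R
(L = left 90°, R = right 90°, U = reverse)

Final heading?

Start: North
  U (U-turn (180°)) -> South
  L (left (90° counter-clockwise)) -> East
  R (right (90° clockwise)) -> South
Final: South

Answer: Final heading: South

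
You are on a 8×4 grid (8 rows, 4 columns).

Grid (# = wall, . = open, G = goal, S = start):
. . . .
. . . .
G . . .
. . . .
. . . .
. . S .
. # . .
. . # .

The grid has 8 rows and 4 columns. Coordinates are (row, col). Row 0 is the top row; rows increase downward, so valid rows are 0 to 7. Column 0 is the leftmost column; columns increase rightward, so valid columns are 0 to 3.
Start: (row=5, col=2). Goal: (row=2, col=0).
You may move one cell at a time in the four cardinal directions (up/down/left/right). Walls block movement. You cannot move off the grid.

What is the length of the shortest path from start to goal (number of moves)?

BFS from (row=5, col=2) until reaching (row=2, col=0):
  Distance 0: (row=5, col=2)
  Distance 1: (row=4, col=2), (row=5, col=1), (row=5, col=3), (row=6, col=2)
  Distance 2: (row=3, col=2), (row=4, col=1), (row=4, col=3), (row=5, col=0), (row=6, col=3)
  Distance 3: (row=2, col=2), (row=3, col=1), (row=3, col=3), (row=4, col=0), (row=6, col=0), (row=7, col=3)
  Distance 4: (row=1, col=2), (row=2, col=1), (row=2, col=3), (row=3, col=0), (row=7, col=0)
  Distance 5: (row=0, col=2), (row=1, col=1), (row=1, col=3), (row=2, col=0), (row=7, col=1)  <- goal reached here
One shortest path (5 moves): (row=5, col=2) -> (row=5, col=1) -> (row=5, col=0) -> (row=4, col=0) -> (row=3, col=0) -> (row=2, col=0)

Answer: Shortest path length: 5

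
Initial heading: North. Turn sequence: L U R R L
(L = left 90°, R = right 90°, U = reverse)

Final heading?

Start: North
  L (left (90° counter-clockwise)) -> West
  U (U-turn (180°)) -> East
  R (right (90° clockwise)) -> South
  R (right (90° clockwise)) -> West
  L (left (90° counter-clockwise)) -> South
Final: South

Answer: Final heading: South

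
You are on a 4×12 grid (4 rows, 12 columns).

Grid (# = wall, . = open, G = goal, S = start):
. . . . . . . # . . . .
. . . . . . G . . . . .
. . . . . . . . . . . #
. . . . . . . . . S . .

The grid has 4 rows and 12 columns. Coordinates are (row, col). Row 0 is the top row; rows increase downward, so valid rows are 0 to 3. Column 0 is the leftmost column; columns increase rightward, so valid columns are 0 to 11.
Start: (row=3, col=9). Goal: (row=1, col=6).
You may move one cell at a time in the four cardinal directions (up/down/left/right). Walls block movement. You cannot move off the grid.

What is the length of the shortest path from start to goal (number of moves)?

Answer: Shortest path length: 5

Derivation:
BFS from (row=3, col=9) until reaching (row=1, col=6):
  Distance 0: (row=3, col=9)
  Distance 1: (row=2, col=9), (row=3, col=8), (row=3, col=10)
  Distance 2: (row=1, col=9), (row=2, col=8), (row=2, col=10), (row=3, col=7), (row=3, col=11)
  Distance 3: (row=0, col=9), (row=1, col=8), (row=1, col=10), (row=2, col=7), (row=3, col=6)
  Distance 4: (row=0, col=8), (row=0, col=10), (row=1, col=7), (row=1, col=11), (row=2, col=6), (row=3, col=5)
  Distance 5: (row=0, col=11), (row=1, col=6), (row=2, col=5), (row=3, col=4)  <- goal reached here
One shortest path (5 moves): (row=3, col=9) -> (row=3, col=8) -> (row=3, col=7) -> (row=3, col=6) -> (row=2, col=6) -> (row=1, col=6)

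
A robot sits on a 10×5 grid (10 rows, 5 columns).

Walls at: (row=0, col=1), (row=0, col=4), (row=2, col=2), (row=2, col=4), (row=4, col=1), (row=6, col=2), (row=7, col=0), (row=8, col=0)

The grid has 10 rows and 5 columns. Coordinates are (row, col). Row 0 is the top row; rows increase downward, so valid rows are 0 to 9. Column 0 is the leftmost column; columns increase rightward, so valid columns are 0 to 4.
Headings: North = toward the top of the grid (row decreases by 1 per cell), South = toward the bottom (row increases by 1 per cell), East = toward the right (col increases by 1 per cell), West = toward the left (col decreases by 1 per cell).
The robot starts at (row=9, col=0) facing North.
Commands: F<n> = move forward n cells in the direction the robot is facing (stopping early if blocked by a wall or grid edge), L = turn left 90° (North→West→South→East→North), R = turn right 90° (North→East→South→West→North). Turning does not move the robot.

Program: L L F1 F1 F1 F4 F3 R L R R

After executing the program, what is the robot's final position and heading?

Start: (row=9, col=0), facing North
  L: turn left, now facing West
  L: turn left, now facing South
  [×3]F1: move forward 0/1 (blocked), now at (row=9, col=0)
  F4: move forward 0/4 (blocked), now at (row=9, col=0)
  F3: move forward 0/3 (blocked), now at (row=9, col=0)
  R: turn right, now facing West
  L: turn left, now facing South
  R: turn right, now facing West
  R: turn right, now facing North
Final: (row=9, col=0), facing North

Answer: Final position: (row=9, col=0), facing North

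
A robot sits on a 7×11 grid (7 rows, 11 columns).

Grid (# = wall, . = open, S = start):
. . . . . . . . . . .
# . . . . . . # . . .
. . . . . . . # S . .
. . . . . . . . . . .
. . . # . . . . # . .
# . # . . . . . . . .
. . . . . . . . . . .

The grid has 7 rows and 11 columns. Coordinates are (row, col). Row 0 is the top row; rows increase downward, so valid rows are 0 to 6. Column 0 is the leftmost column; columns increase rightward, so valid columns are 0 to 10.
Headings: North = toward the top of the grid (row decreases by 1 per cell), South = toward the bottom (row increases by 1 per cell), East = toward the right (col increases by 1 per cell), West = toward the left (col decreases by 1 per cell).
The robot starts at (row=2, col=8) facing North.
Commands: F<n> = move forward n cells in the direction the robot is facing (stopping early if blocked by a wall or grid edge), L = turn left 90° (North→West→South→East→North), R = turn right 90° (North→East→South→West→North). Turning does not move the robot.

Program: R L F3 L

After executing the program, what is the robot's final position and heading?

Start: (row=2, col=8), facing North
  R: turn right, now facing East
  L: turn left, now facing North
  F3: move forward 2/3 (blocked), now at (row=0, col=8)
  L: turn left, now facing West
Final: (row=0, col=8), facing West

Answer: Final position: (row=0, col=8), facing West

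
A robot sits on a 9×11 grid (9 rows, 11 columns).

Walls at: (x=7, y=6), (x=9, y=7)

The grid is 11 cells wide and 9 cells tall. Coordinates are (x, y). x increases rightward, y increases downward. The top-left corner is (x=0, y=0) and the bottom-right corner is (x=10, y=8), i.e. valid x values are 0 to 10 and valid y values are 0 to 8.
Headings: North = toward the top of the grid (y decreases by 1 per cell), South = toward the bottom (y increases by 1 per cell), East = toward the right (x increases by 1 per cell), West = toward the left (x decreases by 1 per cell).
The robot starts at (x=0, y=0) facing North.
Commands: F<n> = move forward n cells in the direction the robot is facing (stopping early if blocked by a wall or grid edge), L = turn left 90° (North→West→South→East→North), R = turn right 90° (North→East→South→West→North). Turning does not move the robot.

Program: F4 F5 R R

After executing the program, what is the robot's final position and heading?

Answer: Final position: (x=0, y=0), facing South

Derivation:
Start: (x=0, y=0), facing North
  F4: move forward 0/4 (blocked), now at (x=0, y=0)
  F5: move forward 0/5 (blocked), now at (x=0, y=0)
  R: turn right, now facing East
  R: turn right, now facing South
Final: (x=0, y=0), facing South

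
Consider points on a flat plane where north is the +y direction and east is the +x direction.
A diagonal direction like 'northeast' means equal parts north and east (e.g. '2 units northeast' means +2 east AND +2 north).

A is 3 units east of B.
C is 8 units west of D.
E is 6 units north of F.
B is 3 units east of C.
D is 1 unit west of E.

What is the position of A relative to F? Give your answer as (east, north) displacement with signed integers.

Place F at the origin (east=0, north=0).
  E is 6 units north of F: delta (east=+0, north=+6); E at (east=0, north=6).
  D is 1 unit west of E: delta (east=-1, north=+0); D at (east=-1, north=6).
  C is 8 units west of D: delta (east=-8, north=+0); C at (east=-9, north=6).
  B is 3 units east of C: delta (east=+3, north=+0); B at (east=-6, north=6).
  A is 3 units east of B: delta (east=+3, north=+0); A at (east=-3, north=6).
Therefore A relative to F: (east=-3, north=6).

Answer: A is at (east=-3, north=6) relative to F.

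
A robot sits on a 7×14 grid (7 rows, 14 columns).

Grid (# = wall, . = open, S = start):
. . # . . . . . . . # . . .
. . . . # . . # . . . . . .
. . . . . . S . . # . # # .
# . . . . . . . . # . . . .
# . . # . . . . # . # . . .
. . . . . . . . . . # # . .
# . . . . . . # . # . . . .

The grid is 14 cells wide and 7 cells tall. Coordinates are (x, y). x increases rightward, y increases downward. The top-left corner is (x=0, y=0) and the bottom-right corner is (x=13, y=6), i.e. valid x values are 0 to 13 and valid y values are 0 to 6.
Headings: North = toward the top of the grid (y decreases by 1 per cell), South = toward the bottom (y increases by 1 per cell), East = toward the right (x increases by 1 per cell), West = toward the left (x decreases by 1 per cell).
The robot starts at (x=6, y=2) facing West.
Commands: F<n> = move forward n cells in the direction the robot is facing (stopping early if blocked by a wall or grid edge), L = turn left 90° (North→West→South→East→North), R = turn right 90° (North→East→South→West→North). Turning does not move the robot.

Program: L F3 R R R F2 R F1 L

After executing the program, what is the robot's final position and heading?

Answer: Final position: (x=8, y=6), facing East

Derivation:
Start: (x=6, y=2), facing West
  L: turn left, now facing South
  F3: move forward 3, now at (x=6, y=5)
  R: turn right, now facing West
  R: turn right, now facing North
  R: turn right, now facing East
  F2: move forward 2, now at (x=8, y=5)
  R: turn right, now facing South
  F1: move forward 1, now at (x=8, y=6)
  L: turn left, now facing East
Final: (x=8, y=6), facing East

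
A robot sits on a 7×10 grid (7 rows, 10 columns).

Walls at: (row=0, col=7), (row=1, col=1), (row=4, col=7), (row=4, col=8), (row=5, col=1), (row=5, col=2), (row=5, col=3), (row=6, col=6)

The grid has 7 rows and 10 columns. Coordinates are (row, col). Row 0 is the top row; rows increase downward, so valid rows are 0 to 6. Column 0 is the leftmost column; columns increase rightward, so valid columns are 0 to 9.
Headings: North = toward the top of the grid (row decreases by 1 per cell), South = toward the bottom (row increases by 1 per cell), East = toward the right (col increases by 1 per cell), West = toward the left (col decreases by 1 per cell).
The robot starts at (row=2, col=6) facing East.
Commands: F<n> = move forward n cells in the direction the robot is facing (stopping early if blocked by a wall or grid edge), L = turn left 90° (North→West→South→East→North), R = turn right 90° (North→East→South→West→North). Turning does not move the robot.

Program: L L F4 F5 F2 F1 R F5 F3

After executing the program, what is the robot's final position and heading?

Answer: Final position: (row=0, col=0), facing North

Derivation:
Start: (row=2, col=6), facing East
  L: turn left, now facing North
  L: turn left, now facing West
  F4: move forward 4, now at (row=2, col=2)
  F5: move forward 2/5 (blocked), now at (row=2, col=0)
  F2: move forward 0/2 (blocked), now at (row=2, col=0)
  F1: move forward 0/1 (blocked), now at (row=2, col=0)
  R: turn right, now facing North
  F5: move forward 2/5 (blocked), now at (row=0, col=0)
  F3: move forward 0/3 (blocked), now at (row=0, col=0)
Final: (row=0, col=0), facing North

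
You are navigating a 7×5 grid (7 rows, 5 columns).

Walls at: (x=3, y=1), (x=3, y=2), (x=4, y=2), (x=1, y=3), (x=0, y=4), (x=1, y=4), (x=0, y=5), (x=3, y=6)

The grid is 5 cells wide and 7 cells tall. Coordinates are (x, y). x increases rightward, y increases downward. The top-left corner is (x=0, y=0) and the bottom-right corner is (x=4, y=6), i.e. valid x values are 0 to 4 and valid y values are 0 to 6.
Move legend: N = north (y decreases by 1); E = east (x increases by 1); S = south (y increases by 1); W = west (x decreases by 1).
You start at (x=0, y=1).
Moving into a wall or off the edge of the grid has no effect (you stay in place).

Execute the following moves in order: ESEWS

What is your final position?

Answer: Final position: (x=1, y=2)

Derivation:
Start: (x=0, y=1)
  E (east): (x=0, y=1) -> (x=1, y=1)
  S (south): (x=1, y=1) -> (x=1, y=2)
  E (east): (x=1, y=2) -> (x=2, y=2)
  W (west): (x=2, y=2) -> (x=1, y=2)
  S (south): blocked, stay at (x=1, y=2)
Final: (x=1, y=2)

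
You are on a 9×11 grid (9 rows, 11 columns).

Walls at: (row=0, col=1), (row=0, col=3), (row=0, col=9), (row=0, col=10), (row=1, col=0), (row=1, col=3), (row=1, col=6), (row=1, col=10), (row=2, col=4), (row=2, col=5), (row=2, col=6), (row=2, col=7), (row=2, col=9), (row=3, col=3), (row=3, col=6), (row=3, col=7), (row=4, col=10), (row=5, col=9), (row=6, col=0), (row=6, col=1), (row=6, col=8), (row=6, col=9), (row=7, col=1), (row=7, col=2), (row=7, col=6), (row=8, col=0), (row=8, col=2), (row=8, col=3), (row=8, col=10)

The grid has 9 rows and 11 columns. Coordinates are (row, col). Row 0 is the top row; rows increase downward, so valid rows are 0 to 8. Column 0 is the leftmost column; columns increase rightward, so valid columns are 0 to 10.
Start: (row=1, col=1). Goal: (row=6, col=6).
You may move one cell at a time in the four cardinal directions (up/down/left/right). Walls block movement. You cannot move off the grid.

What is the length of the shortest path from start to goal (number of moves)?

Answer: Shortest path length: 10

Derivation:
BFS from (row=1, col=1) until reaching (row=6, col=6):
  Distance 0: (row=1, col=1)
  Distance 1: (row=1, col=2), (row=2, col=1)
  Distance 2: (row=0, col=2), (row=2, col=0), (row=2, col=2), (row=3, col=1)
  Distance 3: (row=2, col=3), (row=3, col=0), (row=3, col=2), (row=4, col=1)
  Distance 4: (row=4, col=0), (row=4, col=2), (row=5, col=1)
  Distance 5: (row=4, col=3), (row=5, col=0), (row=5, col=2)
  Distance 6: (row=4, col=4), (row=5, col=3), (row=6, col=2)
  Distance 7: (row=3, col=4), (row=4, col=5), (row=5, col=4), (row=6, col=3)
  Distance 8: (row=3, col=5), (row=4, col=6), (row=5, col=5), (row=6, col=4), (row=7, col=3)
  Distance 9: (row=4, col=7), (row=5, col=6), (row=6, col=5), (row=7, col=4)
  Distance 10: (row=4, col=8), (row=5, col=7), (row=6, col=6), (row=7, col=5), (row=8, col=4)  <- goal reached here
One shortest path (10 moves): (row=1, col=1) -> (row=1, col=2) -> (row=2, col=2) -> (row=3, col=2) -> (row=4, col=2) -> (row=4, col=3) -> (row=4, col=4) -> (row=4, col=5) -> (row=4, col=6) -> (row=5, col=6) -> (row=6, col=6)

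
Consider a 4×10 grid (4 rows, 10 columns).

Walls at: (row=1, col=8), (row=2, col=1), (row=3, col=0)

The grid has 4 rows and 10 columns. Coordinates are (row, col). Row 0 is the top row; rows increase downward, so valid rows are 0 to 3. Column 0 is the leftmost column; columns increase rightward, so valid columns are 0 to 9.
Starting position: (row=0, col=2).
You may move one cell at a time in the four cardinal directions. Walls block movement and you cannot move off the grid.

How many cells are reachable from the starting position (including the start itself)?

BFS flood-fill from (row=0, col=2):
  Distance 0: (row=0, col=2)
  Distance 1: (row=0, col=1), (row=0, col=3), (row=1, col=2)
  Distance 2: (row=0, col=0), (row=0, col=4), (row=1, col=1), (row=1, col=3), (row=2, col=2)
  Distance 3: (row=0, col=5), (row=1, col=0), (row=1, col=4), (row=2, col=3), (row=3, col=2)
  Distance 4: (row=0, col=6), (row=1, col=5), (row=2, col=0), (row=2, col=4), (row=3, col=1), (row=3, col=3)
  Distance 5: (row=0, col=7), (row=1, col=6), (row=2, col=5), (row=3, col=4)
  Distance 6: (row=0, col=8), (row=1, col=7), (row=2, col=6), (row=3, col=5)
  Distance 7: (row=0, col=9), (row=2, col=7), (row=3, col=6)
  Distance 8: (row=1, col=9), (row=2, col=8), (row=3, col=7)
  Distance 9: (row=2, col=9), (row=3, col=8)
  Distance 10: (row=3, col=9)
Total reachable: 37 (grid has 37 open cells total)

Answer: Reachable cells: 37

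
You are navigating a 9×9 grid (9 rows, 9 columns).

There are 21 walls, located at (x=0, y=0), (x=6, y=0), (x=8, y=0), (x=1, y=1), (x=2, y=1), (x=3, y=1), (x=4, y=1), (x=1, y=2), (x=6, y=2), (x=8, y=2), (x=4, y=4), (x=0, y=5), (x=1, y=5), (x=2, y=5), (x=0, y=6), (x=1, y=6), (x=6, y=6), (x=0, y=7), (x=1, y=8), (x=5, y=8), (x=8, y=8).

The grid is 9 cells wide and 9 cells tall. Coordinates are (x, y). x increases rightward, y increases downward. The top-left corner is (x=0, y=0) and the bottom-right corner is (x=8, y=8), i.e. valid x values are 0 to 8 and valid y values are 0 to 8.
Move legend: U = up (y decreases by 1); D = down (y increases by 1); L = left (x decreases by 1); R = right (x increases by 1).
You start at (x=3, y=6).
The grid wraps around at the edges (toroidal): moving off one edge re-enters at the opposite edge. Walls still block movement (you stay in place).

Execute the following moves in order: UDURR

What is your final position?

Answer: Final position: (x=5, y=5)

Derivation:
Start: (x=3, y=6)
  U (up): (x=3, y=6) -> (x=3, y=5)
  D (down): (x=3, y=5) -> (x=3, y=6)
  U (up): (x=3, y=6) -> (x=3, y=5)
  R (right): (x=3, y=5) -> (x=4, y=5)
  R (right): (x=4, y=5) -> (x=5, y=5)
Final: (x=5, y=5)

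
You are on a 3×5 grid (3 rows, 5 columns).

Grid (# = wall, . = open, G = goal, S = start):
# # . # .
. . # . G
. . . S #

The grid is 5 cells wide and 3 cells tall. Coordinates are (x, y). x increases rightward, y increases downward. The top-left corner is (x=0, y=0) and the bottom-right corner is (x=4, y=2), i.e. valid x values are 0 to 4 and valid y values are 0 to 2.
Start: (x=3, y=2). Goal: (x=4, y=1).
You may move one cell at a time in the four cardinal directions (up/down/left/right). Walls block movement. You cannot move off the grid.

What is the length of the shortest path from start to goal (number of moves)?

BFS from (x=3, y=2) until reaching (x=4, y=1):
  Distance 0: (x=3, y=2)
  Distance 1: (x=3, y=1), (x=2, y=2)
  Distance 2: (x=4, y=1), (x=1, y=2)  <- goal reached here
One shortest path (2 moves): (x=3, y=2) -> (x=3, y=1) -> (x=4, y=1)

Answer: Shortest path length: 2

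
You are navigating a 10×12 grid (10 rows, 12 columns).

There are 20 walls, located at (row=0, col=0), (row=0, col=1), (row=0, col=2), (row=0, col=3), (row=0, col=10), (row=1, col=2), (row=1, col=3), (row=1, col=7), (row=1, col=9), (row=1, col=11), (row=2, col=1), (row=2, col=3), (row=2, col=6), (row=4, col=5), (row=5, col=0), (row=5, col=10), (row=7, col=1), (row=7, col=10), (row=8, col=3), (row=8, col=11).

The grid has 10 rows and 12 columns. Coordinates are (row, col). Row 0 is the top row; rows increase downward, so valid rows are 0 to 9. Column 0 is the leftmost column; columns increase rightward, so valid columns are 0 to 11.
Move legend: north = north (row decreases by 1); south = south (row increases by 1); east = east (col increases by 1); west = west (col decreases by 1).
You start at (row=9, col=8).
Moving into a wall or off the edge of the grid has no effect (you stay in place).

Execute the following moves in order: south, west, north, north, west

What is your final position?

Start: (row=9, col=8)
  south (south): blocked, stay at (row=9, col=8)
  west (west): (row=9, col=8) -> (row=9, col=7)
  north (north): (row=9, col=7) -> (row=8, col=7)
  north (north): (row=8, col=7) -> (row=7, col=7)
  west (west): (row=7, col=7) -> (row=7, col=6)
Final: (row=7, col=6)

Answer: Final position: (row=7, col=6)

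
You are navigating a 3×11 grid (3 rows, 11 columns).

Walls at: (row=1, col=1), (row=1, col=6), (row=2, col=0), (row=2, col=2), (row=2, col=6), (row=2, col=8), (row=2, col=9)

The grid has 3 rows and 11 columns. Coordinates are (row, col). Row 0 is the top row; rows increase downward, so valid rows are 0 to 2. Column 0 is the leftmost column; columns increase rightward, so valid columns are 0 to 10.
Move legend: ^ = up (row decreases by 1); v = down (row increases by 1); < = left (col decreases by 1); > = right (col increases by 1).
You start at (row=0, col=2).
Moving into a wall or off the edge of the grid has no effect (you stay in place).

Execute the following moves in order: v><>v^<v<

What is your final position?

Answer: Final position: (row=1, col=2)

Derivation:
Start: (row=0, col=2)
  v (down): (row=0, col=2) -> (row=1, col=2)
  > (right): (row=1, col=2) -> (row=1, col=3)
  < (left): (row=1, col=3) -> (row=1, col=2)
  > (right): (row=1, col=2) -> (row=1, col=3)
  v (down): (row=1, col=3) -> (row=2, col=3)
  ^ (up): (row=2, col=3) -> (row=1, col=3)
  < (left): (row=1, col=3) -> (row=1, col=2)
  v (down): blocked, stay at (row=1, col=2)
  < (left): blocked, stay at (row=1, col=2)
Final: (row=1, col=2)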